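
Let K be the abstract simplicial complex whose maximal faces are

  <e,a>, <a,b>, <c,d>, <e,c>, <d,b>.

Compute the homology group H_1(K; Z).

H_1 ≅ Z.

We work with the vertex ordering a < b < c < d < e. The simplices of K, each written with vertices in increasing order, are:

  0-simplices (5): a, b, c, d, e
  1-simplices (5): ab, ae, bd, cd, ce

Hence C_0 ≅ Z^5, C_1 ≅ Z^5.

Boundary ∂_1: C_1 → C_0 sends each edge [p,q] (with p < q) to q − p. For instance
  ∂bd = d − b.
The 5×5 boundary matrix has rank 4 and Smith normal form diag(1,1,1,1).

From H_k ≅ ker(∂_k) / im(∂_{k+1}) we obtain:

  H_1: rank ker ∂_1 − rank ∂_2 = (5 − 4) − 0 = 1, and there is no ∂_2, so H_1 ≅ Z.

(K is a triangulation of the circle S^1.)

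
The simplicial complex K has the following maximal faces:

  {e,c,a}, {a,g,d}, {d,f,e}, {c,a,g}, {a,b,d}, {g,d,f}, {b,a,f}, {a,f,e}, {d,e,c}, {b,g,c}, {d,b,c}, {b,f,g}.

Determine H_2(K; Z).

Order the vertices as a < b < c < d < e < f < g. Listing each simplex with vertices in this order, K has dimension 2 with simplices:

  0-simplices (7): a, b, c, d, e, f, g
  1-simplices (18): ab, ac, ad, ae, af, ag, bc, bd, bf, bg, cd, ce, cg, de, df, dg, ef, fg
  2-simplices (12): abd, abf, ace, acg, adg, aef, bcd, bcg, bfg, cde, def, dfg

giving chain groups C_0 ≅ Z^7, C_1 ≅ Z^18, C_2 ≅ Z^12.

The boundary map ∂_1: C_1 → C_0 is given by ∂[p,q] = [q] − [p]. For instance
  ∂cg = g − c.
As a 7×18 matrix over Z this has rank 6, with invariant factors (1,1,1,1,1,1).

∂_2: C_2 → C_1 acts by ∂[p,q,r] = [q,r] − [p,r] + [p,q]. For instance
  ∂acg = cg − ag + ac,
  ∂abd = bd − ad + ab.
The resulting 18×12 matrix has rank 12, and its Smith normal form has invariant factors (1,1,1,1,1,1,1,1,1,1,1,2).

Now H_k = ker ∂_k / im ∂_{k+1}, so:

  H_2: rank ker ∂_2 − rank ∂_3 = (12 − 12) − 0 = 0, and there is no ∂_3, so H_2 = 0.

H_2 = 0.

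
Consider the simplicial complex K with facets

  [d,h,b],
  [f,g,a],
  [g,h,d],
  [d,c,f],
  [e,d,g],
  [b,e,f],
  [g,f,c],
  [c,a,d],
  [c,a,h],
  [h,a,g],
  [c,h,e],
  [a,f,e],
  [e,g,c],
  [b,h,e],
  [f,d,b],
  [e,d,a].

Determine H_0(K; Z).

Take the total order a < b < c < d < e < f < g < h on the vertex set. Then K (dimension 2) consists of the simplices:

  0-simplices (8): a, b, c, d, e, f, g, h
  1-simplices (24): ac, ad, ae, af, ag, ah, bd, be, bf, bh, cd, ce, cf, cg, ch, de, df, dg, dh, ef, eg, eh, fg, gh
  2-simplices (16): acd, ach, ade, aef, afg, agh, bdf, bdh, bef, beh, cdf, ceg, ceh, cfg, deg, dgh

giving chain groups C_0 ≅ Z^8, C_1 ≅ Z^24, C_2 ≅ Z^16.

Boundary ∂_1: C_1 → C_0 is given by ∂[p,q] = [q] − [p]. For instance
  ∂ad = d − a.
As a 8×24 matrix over Z this has rank 7, with invariant factors (1,1,1,1,1,1,1).

The boundary map ∂_2: C_2 → C_1 acts by ∂[p,q,r] = [q,r] − [p,r] + [p,q]. For instance
  ∂deg = eg − dg + de,
  ∂beh = eh − bh + be.
This gives a 24×16 integer matrix of rank 15; reducing to Smith normal form yields diagonal entries (1,1,1,1,1,1,1,1,1,1,1,1,1,1,1).

From H_k ≅ ker(∂_k) / im(∂_{k+1}) we obtain:

  H_0: rank C_0 − rank ∂_1 = 8 − 7 = 1, and the invariant factors of ∂_1 are all 1, so H_0 ≅ Z.

H_0 ≅ Z.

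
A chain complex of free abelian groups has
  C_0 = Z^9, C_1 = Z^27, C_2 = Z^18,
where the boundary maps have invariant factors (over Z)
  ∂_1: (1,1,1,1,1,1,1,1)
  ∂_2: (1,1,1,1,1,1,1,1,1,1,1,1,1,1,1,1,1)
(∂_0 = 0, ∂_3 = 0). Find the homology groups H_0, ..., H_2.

H_0 = Z,  H_1 = Z^2,  H_2 = Z.

H_0: b_0 = 9 − 0 − 8 = 1; torsion from ∂_1 factors > 1: none. So H_0 = Z.
H_1: b_1 = 27 − 8 − 17 = 2; torsion from ∂_2 factors > 1: none. So H_1 = Z^2.
H_2: b_2 = 18 − 17 − 0 = 1; torsion from ∂_3 factors > 1: none. So H_2 = Z.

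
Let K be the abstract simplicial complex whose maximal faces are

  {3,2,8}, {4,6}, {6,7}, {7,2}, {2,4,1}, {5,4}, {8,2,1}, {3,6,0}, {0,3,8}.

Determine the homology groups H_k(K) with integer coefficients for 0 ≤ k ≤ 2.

H_0 ≅ Z,  H_1 ≅ Z^2,  H_2 = 0.

Fix the vertex order 0 < 1 < 2 < 3 < 4 < 5 < 6 < 7 < 8 and write every simplex with vertices in increasing order. Then dim K = 2 and the simplices of K are:

  0-simplices (9): [0], [1], [2], [3], [4], [5], [6], [7], [8]
  1-simplices (15): [0,3], [0,6], [0,8], [1,2], [1,4], [1,8], [2,3], [2,4], [2,7], [2,8], [3,6], [3,8], [4,5], [4,6], [6,7]
  2-simplices (5): [0,3,6], [0,3,8], [1,2,4], [1,2,8], [2,3,8]

giving chain groups C_0 ≅ Z^9, C_1 ≅ Z^15, C_2 ≅ Z^5.

The boundary map ∂_1: C_1 → C_0 maps an edge to its endpoints' difference, ∂[p,q] = q − p. For instance
  ∂[0,8] = [8] − [0].
The resulting 9×15 matrix has rank 8, and its Smith normal form has invariant factors (1,1,1,1,1,1,1,1).

Boundary ∂_2: C_2 → C_1 maps a triangle to the signed sum of its edges. For instance
  ∂[0,3,6] = [3,6] − [0,6] + [0,3],
  ∂[0,3,8] = [3,8] − [0,8] + [0,3].
As a 15×5 matrix over Z this has rank 5, with invariant factors (1,1,1,1,1).

Now H_k = ker ∂_k / im ∂_{k+1}, so:

  H_0: rank C_0 − rank ∂_1 = 9 − 8 = 1, and the invariant factors of ∂_1 are all 1, so H_0 = Z.
  H_1: rank ker ∂_1 − rank ∂_2 = (15 − 8) − 5 = 2, and the invariant factors of ∂_2 are all 1, so H_1 = Z^2.
  H_2: rank ker ∂_2 − rank ∂_3 = (5 − 5) − 0 = 0, and there is no ∂_3, so H_2 = 0.

As a check, the Euler characteristic is 9 − 15 + 5 = -1, which agrees with 1 − 2 + 0 = -1.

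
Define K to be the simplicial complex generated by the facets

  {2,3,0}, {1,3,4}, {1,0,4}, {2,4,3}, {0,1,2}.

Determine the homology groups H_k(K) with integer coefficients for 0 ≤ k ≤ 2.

Order the vertices as 0 < 1 < 2 < 3 < 4. Listing each simplex with vertices in this order, K has dimension 2 with simplices:

  0-simplices (5): [0], [1], [2], [3], [4]
  1-simplices (10): [0,1], [0,2], [0,3], [0,4], [1,2], [1,3], [1,4], [2,3], [2,4], [3,4]
  2-simplices (5): [0,1,2], [0,1,4], [0,2,3], [1,3,4], [2,3,4]

Hence C_0 ≅ Z^5, C_1 ≅ Z^10, C_2 ≅ Z^5.

∂_1: C_1 → C_0 sends each edge [p,q] (with p < q) to q − p. For instance
  ∂[0,1] = [1] − [0].
This gives a 5×10 integer matrix of rank 4; reducing to Smith normal form yields diagonal entries (1,1,1,1).

Boundary ∂_2: C_2 → C_1 maps a triangle to the signed sum of its edges. For instance
  ∂[0,2,3] = [2,3] − [0,3] + [0,2],
  ∂[0,1,2] = [1,2] − [0,2] + [0,1].
The resulting 10×5 matrix has rank 5, and its Smith normal form has invariant factors (1,1,1,1,1).

Now H_k = ker ∂_k / im ∂_{k+1}, so:

  H_0: rank C_0 − rank ∂_1 = 5 − 4 = 1, and the invariant factors of ∂_1 are all 1, so H_0 = Z.
  H_1: rank ker ∂_1 − rank ∂_2 = (10 − 4) − 5 = 1, and the invariant factors of ∂_2 are all 1, so H_1 = Z.
  H_2: rank ker ∂_2 − rank ∂_3 = (5 − 5) − 0 = 0, and there is no ∂_3, so H_2 = 0.

H_0 ≅ Z,  H_1 ≅ Z,  H_2 = 0.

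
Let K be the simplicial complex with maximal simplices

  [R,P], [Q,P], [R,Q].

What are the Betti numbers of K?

b_0 = 1, b_1 = 1.

Fix the vertex order P < Q < R and write every simplex with vertices in increasing order. Then dim K = 1 and the simplices of K are:

  0-simplices (3): P, Q, R
  1-simplices (3): PQ, PR, QR

so the chain groups are C_0 ≅ Z^3, C_1 ≅ Z^3.

∂_1: C_1 → C_0 maps an edge to its endpoints' difference, ∂[p,q] = q − p. For instance
  ∂PR = R − P.
The resulting 3×3 matrix has rank 2, and its Smith normal form has invariant factors (1,1).

Computing H_k = (kernel of ∂_k) / (image of ∂_{k+1}):

  H_0: rank C_0 − rank ∂_1 = 3 − 2 = 1, and the invariant factors of ∂_1 are all 1, so H_0 ≅ Z.
  H_1: rank ker ∂_1 − rank ∂_2 = (3 − 2) − 0 = 1, and there is no ∂_2, so H_1 ≅ Z.

As a check, the Euler characteristic is 3 − 3 = 0, which agrees with 1 − 1 = 0.

Hence the Betti numbers are b_0 = 1, b_1 = 1.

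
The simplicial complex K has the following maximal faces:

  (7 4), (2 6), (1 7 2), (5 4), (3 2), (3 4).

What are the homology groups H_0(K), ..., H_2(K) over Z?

We work with the vertex ordering 1 < 2 < 3 < 4 < 5 < 6 < 7. The simplices of K, each written with vertices in increasing order, are:

  0-simplices (7): [1], [2], [3], [4], [5], [6], [7]
  1-simplices (8): [1,2], [1,7], [2,3], [2,6], [2,7], [3,4], [4,5], [4,7]
  2-simplices (1): [1,2,7]

so the chain groups are C_0 ≅ Z^7, C_1 ≅ Z^8, C_2 ≅ Z^1.

The boundary map ∂_1: C_1 → C_0 sends each edge [p,q] (with p < q) to q − p. For instance
  ∂[4,7] = [7] − [4].
The resulting 7×8 matrix has rank 6, and its Smith normal form has invariant factors (1,1,1,1,1,1).

Boundary ∂_2: C_2 → C_1 maps a triangle to the signed sum of its edges. For instance
  ∂[1,2,7] = [2,7] − [1,7] + [1,2].
As a 8×1 matrix over Z this has rank 1, with invariant factors (1).

Now H_k = ker ∂_k / im ∂_{k+1}, so:

  H_0: rank C_0 − rank ∂_1 = 7 − 6 = 1, and the invariant factors of ∂_1 are all 1, so H_0 = Z.
  H_1: rank ker ∂_1 − rank ∂_2 = (8 − 6) − 1 = 1, and the invariant factors of ∂_2 are all 1, so H_1 = Z.
  H_2: rank ker ∂_2 − rank ∂_3 = (1 − 1) − 0 = 0, and there is no ∂_3, so H_2 = 0.

H_0 ≅ Z,  H_1 ≅ Z,  H_2 = 0.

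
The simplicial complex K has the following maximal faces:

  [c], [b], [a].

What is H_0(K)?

Take the total order a < b < c on the vertex set. Then K (dimension 0) consists of the simplices:

  0-simplices (3): a, b, c

so the chain groups are C_0 ≅ Z^3.

Computing H_k = (kernel of ∂_k) / (image of ∂_{k+1}):

  H_0: rank C_0 − rank ∂_1 = 3 − 0 = 3, and there is no ∂_1, so H_0 ≅ Z^3.

H_0 = Z^3.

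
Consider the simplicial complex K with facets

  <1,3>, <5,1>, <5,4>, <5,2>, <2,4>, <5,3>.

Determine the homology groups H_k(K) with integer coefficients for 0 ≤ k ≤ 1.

Order the vertices as 1 < 2 < 3 < 4 < 5. Listing each simplex with vertices in this order, K has dimension 1 with simplices:

  0-simplices (5): [1], [2], [3], [4], [5]
  1-simplices (6): [1,3], [1,5], [2,4], [2,5], [3,5], [4,5]

so the chain groups are C_0 ≅ Z^5, C_1 ≅ Z^6.

The boundary map ∂_1: C_1 → C_0 is given by ∂[p,q] = [q] − [p]. For instance
  ∂[1,3] = [3] − [1].
As a 5×6 matrix over Z this has rank 4, with invariant factors (1,1,1,1).

From H_k ≅ ker(∂_k) / im(∂_{k+1}) we obtain:

  H_0: rank C_0 − rank ∂_1 = 5 − 4 = 1, and the invariant factors of ∂_1 are all 1, so H_0 ≅ Z.
  H_1: rank ker ∂_1 − rank ∂_2 = (6 − 4) − 0 = 2, and there is no ∂_2, so H_1 ≅ Z^2.

(K is a triangulation of a wedge of 2 circles.)

H_0 ≅ Z,  H_1 ≅ Z^2.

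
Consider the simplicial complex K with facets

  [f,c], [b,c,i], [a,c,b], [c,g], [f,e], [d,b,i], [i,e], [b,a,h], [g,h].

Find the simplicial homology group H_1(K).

We work with the vertex ordering a < b < c < d < e < f < g < h < i. The simplices of K, each written with vertices in increasing order, are:

  0-simplices (9): a, b, c, d, e, f, g, h, i
  1-simplices (14): ab, ac, ah, bc, bd, bh, bi, cf, cg, ci, di, ef, ei, gh
  2-simplices (4): abc, abh, bci, bdi

Hence C_0 ≅ Z^9, C_1 ≅ Z^14, C_2 ≅ Z^4.

∂_1: C_1 → C_0 is given by ∂[p,q] = [q] − [p].
As a 9×14 matrix over Z this has rank 8, with invariant factors (1,1,1,1,1,1,1,1).

∂_2: C_2 → C_1 sends each 2-simplex [p,q,r] to [q,r] − [p,r] + [p,q]. For instance
  ∂abh = bh − ah + ab,
  ∂bdi = di − bi + bd.
This gives a 14×4 integer matrix of rank 4; reducing to Smith normal form yields diagonal entries (1,1,1,1).

Now H_k = ker ∂_k / im ∂_{k+1}, so:

  H_1: rank ker ∂_1 − rank ∂_2 = (14 − 8) − 4 = 2, and the invariant factors of ∂_2 are all 1, so H_1 ≅ Z^2.

H_1 ≅ Z^2.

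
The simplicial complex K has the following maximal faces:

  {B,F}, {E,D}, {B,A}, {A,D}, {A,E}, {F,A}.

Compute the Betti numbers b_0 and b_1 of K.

K has 5 vertices, 6 edges.
rank ∂_0 = 0, rank ∂_1 = 4 ⇒ b_0 = 5 − 0 − 4 = 1; all invariant factors of ∂_1 are 1 so no torsion. So H_0 ≅ Z.
rank ∂_1 = 4, rank ∂_2 = 0 ⇒ b_1 = 6 − 4 − 0 = 2. So H_1 ≅ Z^2.

b_0 = 1, b_1 = 2.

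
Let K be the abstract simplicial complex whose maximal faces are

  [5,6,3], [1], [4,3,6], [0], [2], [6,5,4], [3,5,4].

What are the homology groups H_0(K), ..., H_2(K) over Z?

H_0 = Z^4,  H_1 = 0,  H_2 = Z.

Take the total order 0 < 1 < 2 < 3 < 4 < 5 < 6 on the vertex set. Then K (dimension 2) consists of the simplices:

  0-simplices (7): [0], [1], [2], [3], [4], [5], [6]
  1-simplices (6): [3,4], [3,5], [3,6], [4,5], [4,6], [5,6]
  2-simplices (4): [3,4,5], [3,4,6], [3,5,6], [4,5,6]

so the chain groups are C_0 ≅ Z^7, C_1 ≅ Z^6, C_2 ≅ Z^4.

Boundary ∂_1: C_1 → C_0 sends each edge [p,q] (with p < q) to q − p. For instance
  ∂[4,5] = [5] − [4].
As a 7×6 matrix over Z this has rank 3, with invariant factors (1,1,1).

The boundary map ∂_2: C_2 → C_1 sends each 2-simplex [p,q,r] to [q,r] − [p,r] + [p,q]. For instance
  ∂[4,5,6] = [5,6] − [4,6] + [4,5],
  ∂[3,5,6] = [5,6] − [3,6] + [3,5].
As a 6×4 matrix over Z this has rank 3, with invariant factors (1,1,1).

Now H_k = ker ∂_k / im ∂_{k+1}, so:

  H_0: rank C_0 − rank ∂_1 = 7 − 3 = 4, and the invariant factors of ∂_1 are all 1, so H_0 = Z^4.
  H_1: rank ker ∂_1 − rank ∂_2 = (6 − 3) − 3 = 0, and the invariant factors of ∂_2 are all 1, so H_1 = 0.
  H_2: rank ker ∂_2 − rank ∂_3 = (4 − 3) − 0 = 1, and there is no ∂_3, so H_2 = Z.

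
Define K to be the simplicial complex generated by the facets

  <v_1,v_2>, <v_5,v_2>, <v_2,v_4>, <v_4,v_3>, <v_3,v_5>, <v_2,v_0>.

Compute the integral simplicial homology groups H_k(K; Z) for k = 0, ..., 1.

H_0 ≅ Z,  H_1 ≅ Z.

Order the vertices as v_0 < v_1 < v_2 < v_3 < v_4 < v_5. Listing each simplex with vertices in this order, K has dimension 1 with simplices:

  0-simplices (6): [v_0], [v_1], [v_2], [v_3], [v_4], [v_5]
  1-simplices (6): [v_0,v_2], [v_1,v_2], [v_2,v_4], [v_2,v_5], [v_3,v_4], [v_3,v_5]

so the chain groups are C_0 ≅ Z^6, C_1 ≅ Z^6.

The boundary map ∂_1: C_1 → C_0 is given by ∂[p,q] = [q] − [p]. For instance
  ∂[v_1,v_2] = [v_2] − [v_1].
The 6×6 boundary matrix has rank 5 and Smith normal form diag(1,1,1,1,1).

Now H_k = ker ∂_k / im ∂_{k+1}, so:

  H_0: rank C_0 − rank ∂_1 = 6 − 5 = 1, and the invariant factors of ∂_1 are all 1, so H_0 ≅ Z.
  H_1: rank ker ∂_1 − rank ∂_2 = (6 − 5) − 0 = 1, and there is no ∂_2, so H_1 ≅ Z.

As a check, the Euler characteristic is 6 − 6 = 0, which agrees with 1 − 1 = 0.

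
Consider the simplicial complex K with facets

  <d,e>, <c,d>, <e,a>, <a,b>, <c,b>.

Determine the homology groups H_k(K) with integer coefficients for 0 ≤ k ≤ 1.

H_0 = Z,  H_1 = Z.

Take the total order a < b < c < d < e on the vertex set. Then K (dimension 1) consists of the simplices:

  0-simplices (5): a, b, c, d, e
  1-simplices (5): ab, ae, bc, cd, de

giving chain groups C_0 ≅ Z^5, C_1 ≅ Z^5.

∂_1: C_1 → C_0 maps an edge to its endpoints' difference, ∂[p,q] = q − p. For instance
  ∂cd = d − c.
The 5×5 boundary matrix has rank 4 and Smith normal form diag(1,1,1,1).

Reading off H_k = ker ∂_k / im ∂_{k+1}:

  H_0: rank C_0 − rank ∂_1 = 5 − 4 = 1, and the invariant factors of ∂_1 are all 1, so H_0 ≅ Z.
  H_1: rank ker ∂_1 − rank ∂_2 = (5 − 4) − 0 = 1, and there is no ∂_2, so H_1 ≅ Z.

As a check, the Euler characteristic is 5 − 5 = 0, which agrees with 1 − 1 = 0.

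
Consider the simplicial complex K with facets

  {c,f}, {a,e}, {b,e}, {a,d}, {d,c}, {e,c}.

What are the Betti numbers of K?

Fix the vertex order a < b < c < d < e < f and write every simplex with vertices in increasing order. Then dim K = 1 and the simplices of K are:

  0-simplices (6): a, b, c, d, e, f
  1-simplices (6): ad, ae, be, cd, ce, cf

Hence C_0 ≅ Z^6, C_1 ≅ Z^6.

The boundary map ∂_1: C_1 → C_0 maps an edge to its endpoints' difference, ∂[p,q] = q − p. For instance
  ∂be = e − b.
The resulting 6×6 matrix has rank 5, and its Smith normal form has invariant factors (1,1,1,1,1).

Reading off H_k = ker ∂_k / im ∂_{k+1}:

  H_0: rank C_0 − rank ∂_1 = 6 − 5 = 1, and the invariant factors of ∂_1 are all 1, so H_0 ≅ Z.
  H_1: rank ker ∂_1 − rank ∂_2 = (6 − 5) − 0 = 1, and there is no ∂_2, so H_1 ≅ Z.

As a check, the Euler characteristic is 6 − 6 = 0, which agrees with 1 − 1 = 0.

Hence the Betti numbers are b_0 = 1, b_1 = 1.

b_0 = 1, b_1 = 1.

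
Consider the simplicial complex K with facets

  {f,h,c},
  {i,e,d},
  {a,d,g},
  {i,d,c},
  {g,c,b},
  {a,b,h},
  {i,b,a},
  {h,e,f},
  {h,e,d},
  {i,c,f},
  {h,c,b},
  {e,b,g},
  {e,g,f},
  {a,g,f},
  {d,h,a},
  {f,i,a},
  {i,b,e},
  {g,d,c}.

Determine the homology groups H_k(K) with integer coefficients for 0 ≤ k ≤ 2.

Order the vertices as a < b < c < d < e < f < g < h < i. Listing each simplex with vertices in this order, K has dimension 2 with simplices:

  0-simplices (9): a, b, c, d, e, f, g, h, i
  1-simplices (27): ab, ad, af, ag, ah, ai, bc, be, bg, bh, bi, cd, cf, cg, ch, ci, de, dg, dh, di, ef, eg, eh, ei, fg, fh, fi
  2-simplices (18): abh, abi, adg, adh, afg, afi, bcg, bch, beg, bei, cdg, cdi, cfh, cfi, deh, dei, efg, efh

giving chain groups C_0 ≅ Z^9, C_1 ≅ Z^27, C_2 ≅ Z^18.

Boundary ∂_1: C_1 → C_0 is given by ∂[p,q] = [q] − [p].
This gives a 9×27 integer matrix of rank 8; reducing to Smith normal form yields diagonal entries (1,1,1,1,1,1,1,1).

Boundary ∂_2: C_2 → C_1 sends each 2-simplex [p,q,r] to [q,r] − [p,r] + [p,q]. For instance
  ∂efh = fh − eh + ef,
  ∂abh = bh − ah + ab.
The resulting 27×18 matrix has rank 17, and its Smith normal form has invariant factors (1,1,1,1,1,1,1,1,1,1,1,1,1,1,1,1,1).

Computing H_k = (kernel of ∂_k) / (image of ∂_{k+1}):

  H_0: rank C_0 − rank ∂_1 = 9 − 8 = 1, and the invariant factors of ∂_1 are all 1, so H_0 ≅ Z.
  H_1: rank ker ∂_1 − rank ∂_2 = (27 − 8) − 17 = 2, and the invariant factors of ∂_2 are all 1, so H_1 ≅ Z^2.
  H_2: rank ker ∂_2 − rank ∂_3 = (18 − 17) − 0 = 1, and there is no ∂_3, so H_2 ≅ Z.

As a check, the Euler characteristic is 9 − 27 + 18 = 0, which agrees with 1 − 2 + 1 = 0.
(K is a triangulation of the torus T^2.)

H_0 = Z,  H_1 = Z^2,  H_2 = Z.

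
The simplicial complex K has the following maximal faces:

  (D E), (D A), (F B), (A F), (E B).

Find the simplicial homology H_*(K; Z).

K has 5 vertices, 5 edges.
rank ∂_0 = 0, rank ∂_1 = 4 ⇒ b_0 = 5 − 0 − 4 = 1; all invariant factors of ∂_1 are 1 so no torsion. So H_0 ≅ Z.
rank ∂_1 = 4, rank ∂_2 = 0 ⇒ b_1 = 5 − 4 − 0 = 1. So H_1 ≅ Z.

H_0 = Z,  H_1 = Z.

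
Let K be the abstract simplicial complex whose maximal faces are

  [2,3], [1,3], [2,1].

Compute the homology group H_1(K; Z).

H_1 = Z.

Take the total order 1 < 2 < 3 on the vertex set. Then K (dimension 1) consists of the simplices:

  0-simplices (3): [1], [2], [3]
  1-simplices (3): [1,2], [1,3], [2,3]

giving chain groups C_0 ≅ Z^3, C_1 ≅ Z^3.

The boundary map ∂_1: C_1 → C_0 maps an edge to its endpoints' difference, ∂[p,q] = q − p. For instance
  ∂[2,3] = [3] − [2].
This gives a 3×3 integer matrix of rank 2; reducing to Smith normal form yields diagonal entries (1,1).

Computing H_k = (kernel of ∂_k) / (image of ∂_{k+1}):

  H_1: rank ker ∂_1 − rank ∂_2 = (3 − 2) − 0 = 1, and there is no ∂_2, so H_1 ≅ Z.

(K is a triangulation of the circle S^1.)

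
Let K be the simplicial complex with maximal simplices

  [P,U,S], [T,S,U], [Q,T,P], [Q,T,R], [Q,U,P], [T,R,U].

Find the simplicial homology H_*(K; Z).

H_0 = Z,  H_1 = Z,  H_2 = 0.

Take the total order P < Q < R < S < T < U on the vertex set. Then K (dimension 2) consists of the simplices:

  0-simplices (6): P, Q, R, S, T, U
  1-simplices (12): PQ, PS, PT, PU, QR, QT, QU, RT, RU, ST, SU, TU
  2-simplices (6): PQT, PQU, PSU, QRT, RTU, STU

giving chain groups C_0 ≅ Z^6, C_1 ≅ Z^12, C_2 ≅ Z^6.

The boundary map ∂_1: C_1 → C_0 is given by ∂[p,q] = [q] − [p].
The resulting 6×12 matrix has rank 5, and its Smith normal form has invariant factors (1,1,1,1,1).

The boundary map ∂_2: C_2 → C_1 acts by ∂[p,q,r] = [q,r] − [p,r] + [p,q]. For instance
  ∂PQU = QU − PU + PQ,
  ∂QRT = RT − QT + QR.
As a 12×6 matrix over Z this has rank 6, with invariant factors (1,1,1,1,1,1).

From H_k ≅ ker(∂_k) / im(∂_{k+1}) we obtain:

  H_0: rank C_0 − rank ∂_1 = 6 − 5 = 1, and the invariant factors of ∂_1 are all 1, so H_0 = Z.
  H_1: rank ker ∂_1 − rank ∂_2 = (12 − 5) − 6 = 1, and the invariant factors of ∂_2 are all 1, so H_1 = Z.
  H_2: rank ker ∂_2 − rank ∂_3 = (6 − 6) − 0 = 0, and there is no ∂_3, so H_2 = 0.

As a check, the Euler characteristic is 6 − 12 + 6 = 0, which agrees with 1 − 1 + 0 = 0.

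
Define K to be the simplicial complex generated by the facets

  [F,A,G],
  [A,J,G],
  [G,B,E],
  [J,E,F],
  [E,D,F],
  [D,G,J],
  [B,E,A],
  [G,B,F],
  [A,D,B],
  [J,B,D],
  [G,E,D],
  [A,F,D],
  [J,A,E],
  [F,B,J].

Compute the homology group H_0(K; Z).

H_0 = Z.

We work with the vertex ordering A < B < D < E < F < G < J. The simplices of K, each written with vertices in increasing order, are:

  0-simplices (7): A, B, D, E, F, G, J
  1-simplices (21): AB, AD, AE, AF, AG, AJ, BD, BE, BF, BG, BJ, DE, DF, DG, DJ, EF, EG, EJ, FG, FJ, GJ
  2-simplices (14): ABD, ABE, ADF, AEJ, AFG, AGJ, BDJ, BEG, BFG, BFJ, DEF, DEG, DGJ, EFJ

Hence C_0 ≅ Z^7, C_1 ≅ Z^21, C_2 ≅ Z^14.

∂_1: C_1 → C_0 sends each edge [p,q] (with p < q) to q − p. For instance
  ∂GJ = J − G.
This gives a 7×21 integer matrix of rank 6; reducing to Smith normal form yields diagonal entries (1,1,1,1,1,1).

Boundary ∂_2: C_2 → C_1 sends each 2-simplex [p,q,r] to [q,r] − [p,r] + [p,q]. For instance
  ∂AEJ = EJ − AJ + AE,
  ∂ABE = BE − AE + AB.
As a 21×14 matrix over Z this has rank 13, with invariant factors (1,1,1,1,1,1,1,1,1,1,1,1,1).

Now H_k = ker ∂_k / im ∂_{k+1}, so:

  H_0: rank C_0 − rank ∂_1 = 7 − 6 = 1, and the invariant factors of ∂_1 are all 1, so H_0 ≅ Z.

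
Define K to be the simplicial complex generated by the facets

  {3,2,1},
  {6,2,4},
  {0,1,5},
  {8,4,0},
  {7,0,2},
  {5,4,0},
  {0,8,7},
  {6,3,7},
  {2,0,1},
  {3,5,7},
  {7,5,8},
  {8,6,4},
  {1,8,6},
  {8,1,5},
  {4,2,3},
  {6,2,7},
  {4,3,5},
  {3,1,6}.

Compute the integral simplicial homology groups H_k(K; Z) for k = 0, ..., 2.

H_0 = Z,  H_1 = Z ⊕ Z/2Z,  H_2 = 0.

K has 9 vertices, 27 edges, 18 triangles.
rank ∂_0 = 0, rank ∂_1 = 8 ⇒ b_0 = 9 − 0 − 8 = 1; all invariant factors of ∂_1 are 1 so no torsion. So H_0 = Z.
rank ∂_1 = 8, rank ∂_2 = 18 ⇒ b_1 = 27 − 8 − 18 = 1; ∂_2 has invariant factor(s) [2] giving torsion. So H_1 = Z ⊕ Z/2Z.
rank ∂_2 = 18, rank ∂_3 = 0 ⇒ b_2 = 18 − 18 − 0 = 0. So H_2 = 0.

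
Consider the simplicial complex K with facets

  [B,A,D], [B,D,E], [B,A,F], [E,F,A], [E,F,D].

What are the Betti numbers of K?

b_0 = 1, b_1 = 1, b_2 = 0.

We work with the vertex ordering A < B < D < E < F. The simplices of K, each written with vertices in increasing order, are:

  0-simplices (5): A, B, D, E, F
  1-simplices (10): AB, AD, AE, AF, BD, BE, BF, DE, DF, EF
  2-simplices (5): ABD, ABF, AEF, BDE, DEF

Hence C_0 ≅ Z^5, C_1 ≅ Z^10, C_2 ≅ Z^5.

Boundary ∂_1: C_1 → C_0 sends each edge [p,q] (with p < q) to q − p. For instance
  ∂BE = E − B.
This gives a 5×10 integer matrix of rank 4; reducing to Smith normal form yields diagonal entries (1,1,1,1).

The boundary map ∂_2: C_2 → C_1 acts by ∂[p,q,r] = [q,r] − [p,r] + [p,q]. For instance
  ∂ABD = BD − AD + AB,
  ∂DEF = EF − DF + DE.
The resulting 10×5 matrix has rank 5, and its Smith normal form has invariant factors (1,1,1,1,1).

From H_k ≅ ker(∂_k) / im(∂_{k+1}) we obtain:

  H_0: rank C_0 − rank ∂_1 = 5 − 4 = 1, and the invariant factors of ∂_1 are all 1, so H_0 = Z.
  H_1: rank ker ∂_1 − rank ∂_2 = (10 − 4) − 5 = 1, and the invariant factors of ∂_2 are all 1, so H_1 = Z.
  H_2: rank ker ∂_2 − rank ∂_3 = (5 − 5) − 0 = 0, and there is no ∂_3, so H_2 = 0.

(K is a triangulation of the Möbius band.)

Hence the Betti numbers are b_0 = 1, b_1 = 1, b_2 = 0.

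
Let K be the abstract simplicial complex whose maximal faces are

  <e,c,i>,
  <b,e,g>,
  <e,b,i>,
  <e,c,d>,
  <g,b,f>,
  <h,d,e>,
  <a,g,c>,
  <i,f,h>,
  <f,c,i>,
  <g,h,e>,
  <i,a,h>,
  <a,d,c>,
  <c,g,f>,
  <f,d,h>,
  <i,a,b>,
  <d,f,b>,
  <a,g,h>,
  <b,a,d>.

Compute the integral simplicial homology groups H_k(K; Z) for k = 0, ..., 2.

Take the total order a < b < c < d < e < f < g < h < i on the vertex set. Then K (dimension 2) consists of the simplices:

  0-simplices (9): a, b, c, d, e, f, g, h, i
  1-simplices (27): ab, ac, ad, ag, ah, ai, bd, be, bf, bg, bi, cd, ce, cf, cg, ci, de, df, dh, eg, eh, ei, fg, fh, fi, gh, hi
  2-simplices (18): abd, abi, acd, acg, agh, ahi, bdf, beg, bei, bfg, cde, cei, cfg, cfi, deh, dfh, egh, fhi

giving chain groups C_0 ≅ Z^9, C_1 ≅ Z^27, C_2 ≅ Z^18.

The boundary map ∂_1: C_1 → C_0 is given by ∂[p,q] = [q] − [p].
This gives a 9×27 integer matrix of rank 8; reducing to Smith normal form yields diagonal entries (1,1,1,1,1,1,1,1).

Boundary ∂_2: C_2 → C_1 maps a triangle to the signed sum of its edges. For instance
  ∂cfi = fi − ci + cf,
  ∂beg = eg − bg + be.
The resulting 27×18 matrix has rank 17, and its Smith normal form has invariant factors (1,1,1,1,1,1,1,1,1,1,1,1,1,1,1,1,1).

Reading off H_k = ker ∂_k / im ∂_{k+1}:

  H_0: rank C_0 − rank ∂_1 = 9 − 8 = 1, and the invariant factors of ∂_1 are all 1, so H_0 ≅ Z.
  H_1: rank ker ∂_1 − rank ∂_2 = (27 − 8) − 17 = 2, and the invariant factors of ∂_2 are all 1, so H_1 ≅ Z^2.
  H_2: rank ker ∂_2 − rank ∂_3 = (18 − 17) − 0 = 1, and there is no ∂_3, so H_2 ≅ Z.

(K is a triangulation of the torus T^2.)

H_0 ≅ Z,  H_1 ≅ Z^2,  H_2 ≅ Z.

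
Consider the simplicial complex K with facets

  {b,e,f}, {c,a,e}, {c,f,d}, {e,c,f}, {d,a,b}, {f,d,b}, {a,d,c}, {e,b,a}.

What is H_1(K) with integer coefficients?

H_1 ≅ 0.

Fix the vertex order a < b < c < d < e < f and write every simplex with vertices in increasing order. Then dim K = 2 and the simplices of K are:

  0-simplices (6): a, b, c, d, e, f
  1-simplices (12): ab, ac, ad, ae, bd, be, bf, cd, ce, cf, df, ef
  2-simplices (8): abd, abe, acd, ace, bdf, bef, cdf, cef

giving chain groups C_0 ≅ Z^6, C_1 ≅ Z^12, C_2 ≅ Z^8.

Boundary ∂_1: C_1 → C_0 is given by ∂[p,q] = [q] − [p]. For instance
  ∂ab = b − a.
This gives a 6×12 integer matrix of rank 5; reducing to Smith normal form yields diagonal entries (1,1,1,1,1).

Boundary ∂_2: C_2 → C_1 maps a triangle to the signed sum of its edges. For instance
  ∂cef = ef − cf + ce,
  ∂abd = bd − ad + ab.
This gives a 12×8 integer matrix of rank 7; reducing to Smith normal form yields diagonal entries (1,1,1,1,1,1,1).

Computing H_k = (kernel of ∂_k) / (image of ∂_{k+1}):

  H_1: rank ker ∂_1 − rank ∂_2 = (12 − 5) − 7 = 0, and the invariant factors of ∂_2 are all 1, so H_1 ≅ 0.

(K is a triangulation of the 2-sphere S^2.)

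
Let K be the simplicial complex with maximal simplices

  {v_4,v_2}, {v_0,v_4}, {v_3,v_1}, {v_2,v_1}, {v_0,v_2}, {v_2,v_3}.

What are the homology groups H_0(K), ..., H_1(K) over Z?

H_0 ≅ Z,  H_1 ≅ Z^2.

Order the vertices as v_0 < v_1 < v_2 < v_3 < v_4. Listing each simplex with vertices in this order, K has dimension 1 with simplices:

  0-simplices (5): [v_0], [v_1], [v_2], [v_3], [v_4]
  1-simplices (6): [v_0,v_2], [v_0,v_4], [v_1,v_2], [v_1,v_3], [v_2,v_3], [v_2,v_4]

Hence C_0 ≅ Z^5, C_1 ≅ Z^6.

Boundary ∂_1: C_1 → C_0 is given by ∂[p,q] = [q] − [p]. For instance
  ∂[v_2,v_3] = [v_3] − [v_2].
The resulting 5×6 matrix has rank 4, and its Smith normal form has invariant factors (1,1,1,1).

From H_k ≅ ker(∂_k) / im(∂_{k+1}) we obtain:

  H_0: rank C_0 − rank ∂_1 = 5 − 4 = 1, and the invariant factors of ∂_1 are all 1, so H_0 ≅ Z.
  H_1: rank ker ∂_1 − rank ∂_2 = (6 − 4) − 0 = 2, and there is no ∂_2, so H_1 ≅ Z^2.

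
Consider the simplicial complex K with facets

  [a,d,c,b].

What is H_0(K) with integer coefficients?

K has 4 vertices, 6 edges, 4 triangles, 1 3-simplex.
rank ∂_0 = 0, rank ∂_1 = 3 ⇒ b_0 = 4 − 0 − 3 = 1; all invariant factors of ∂_1 are 1 so no torsion. So H_0 ≅ Z.

H_0 ≅ Z.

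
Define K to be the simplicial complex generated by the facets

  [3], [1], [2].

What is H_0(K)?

Take the total order 1 < 2 < 3 on the vertex set. Then K (dimension 0) consists of the simplices:

  0-simplices (3): [1], [2], [3]

Hence C_0 ≅ Z^3.

Computing H_k = (kernel of ∂_k) / (image of ∂_{k+1}):

  H_0: rank C_0 − rank ∂_1 = 3 − 0 = 3, and there is no ∂_1, so H_0 = Z^3.

H_0 = Z^3.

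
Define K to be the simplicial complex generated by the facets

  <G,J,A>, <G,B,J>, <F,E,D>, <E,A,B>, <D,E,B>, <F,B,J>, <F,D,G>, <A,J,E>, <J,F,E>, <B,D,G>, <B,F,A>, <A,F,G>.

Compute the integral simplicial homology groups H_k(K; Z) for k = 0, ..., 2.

H_0 ≅ Z,  H_1 ≅ Z_2,  H_2 = 0.

Fix the vertex order A < B < D < E < F < G < J and write every simplex with vertices in increasing order. Then dim K = 2 and the simplices of K are:

  0-simplices (7): A, B, D, E, F, G, J
  1-simplices (18): AB, AE, AF, AG, AJ, BD, BE, BF, BG, BJ, DE, DF, DG, EF, EJ, FG, FJ, GJ
  2-simplices (12): ABE, ABF, AEJ, AFG, AGJ, BDE, BDG, BFJ, BGJ, DEF, DFG, EFJ

so the chain groups are C_0 ≅ Z^7, C_1 ≅ Z^18, C_2 ≅ Z^12.

Boundary ∂_1: C_1 → C_0 maps an edge to its endpoints' difference, ∂[p,q] = q − p. For instance
  ∂GJ = J − G.
This gives a 7×18 integer matrix of rank 6; reducing to Smith normal form yields diagonal entries (1,1,1,1,1,1).

∂_2: C_2 → C_1 sends each 2-simplex [p,q,r] to [q,r] − [p,r] + [p,q]. For instance
  ∂BFJ = FJ − BJ + BF,
  ∂AEJ = EJ − AJ + AE.
The 18×12 boundary matrix has rank 12 and Smith normal form diag(1,1,1,1,1,1,1,1,1,1,1,2).

Computing H_k = (kernel of ∂_k) / (image of ∂_{k+1}):

  H_0: rank C_0 − rank ∂_1 = 7 − 6 = 1, and the invariant factors of ∂_1 are all 1, so H_0 = Z.
  H_1: rank ker ∂_1 − rank ∂_2 = (18 − 6) − 12 = 0, and ∂_2 has invariant factor 2 > 1, so H_1 = Z_2.
  H_2: rank ker ∂_2 − rank ∂_3 = (12 − 12) − 0 = 0, and there is no ∂_3, so H_2 = 0.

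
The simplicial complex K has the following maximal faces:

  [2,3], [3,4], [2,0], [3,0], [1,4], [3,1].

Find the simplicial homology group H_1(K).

H_1 ≅ Z^2.

Order the vertices as 0 < 1 < 2 < 3 < 4. Listing each simplex with vertices in this order, K has dimension 1 with simplices:

  0-simplices (5): [0], [1], [2], [3], [4]
  1-simplices (6): [0,2], [0,3], [1,3], [1,4], [2,3], [3,4]

Hence C_0 ≅ Z^5, C_1 ≅ Z^6.

The boundary map ∂_1: C_1 → C_0 is given by ∂[p,q] = [q] − [p]. For instance
  ∂[3,4] = [4] − [3].
The 5×6 boundary matrix has rank 4 and Smith normal form diag(1,1,1,1).

Reading off H_k = ker ∂_k / im ∂_{k+1}:

  H_1: rank ker ∂_1 − rank ∂_2 = (6 − 4) − 0 = 2, and there is no ∂_2, so H_1 = Z^2.

(K is a triangulation of a wedge of 2 circles.)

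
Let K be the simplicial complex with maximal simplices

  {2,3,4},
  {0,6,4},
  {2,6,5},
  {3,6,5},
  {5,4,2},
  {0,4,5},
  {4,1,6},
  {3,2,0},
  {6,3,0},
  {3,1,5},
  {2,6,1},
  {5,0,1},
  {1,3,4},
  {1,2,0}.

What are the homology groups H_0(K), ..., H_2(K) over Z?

We work with the vertex ordering 0 < 1 < 2 < 3 < 4 < 5 < 6. The simplices of K, each written with vertices in increasing order, are:

  0-simplices (7): [0], [1], [2], [3], [4], [5], [6]
  1-simplices (21): [0,1], [0,2], [0,3], [0,4], [0,5], [0,6], [1,2], [1,3], [1,4], [1,5], [1,6], [2,3], [2,4], [2,5], [2,6], [3,4], [3,5], [3,6], [4,5], [4,6], [5,6]
  2-simplices (14): [0,1,2], [0,1,5], [0,2,3], [0,3,6], [0,4,5], [0,4,6], [1,2,6], [1,3,4], [1,3,5], [1,4,6], [2,3,4], [2,4,5], [2,5,6], [3,5,6]

Hence C_0 ≅ Z^7, C_1 ≅ Z^21, C_2 ≅ Z^14.

The boundary map ∂_1: C_1 → C_0 sends each edge [p,q] (with p < q) to q − p. For instance
  ∂[4,5] = [5] − [4].
The resulting 7×21 matrix has rank 6, and its Smith normal form has invariant factors (1,1,1,1,1,1).

Boundary ∂_2: C_2 → C_1 sends each 2-simplex [p,q,r] to [q,r] − [p,r] + [p,q]. For instance
  ∂[0,1,5] = [1,5] − [0,5] + [0,1],
  ∂[0,3,6] = [3,6] − [0,6] + [0,3].
This gives a 21×14 integer matrix of rank 13; reducing to Smith normal form yields diagonal entries (1,1,1,1,1,1,1,1,1,1,1,1,1).

Computing H_k = (kernel of ∂_k) / (image of ∂_{k+1}):

  H_0: rank C_0 − rank ∂_1 = 7 − 6 = 1, and the invariant factors of ∂_1 are all 1, so H_0 = Z.
  H_1: rank ker ∂_1 − rank ∂_2 = (21 − 6) − 13 = 2, and the invariant factors of ∂_2 are all 1, so H_1 = Z^2.
  H_2: rank ker ∂_2 − rank ∂_3 = (14 − 13) − 0 = 1, and there is no ∂_3, so H_2 = Z.

H_0 = Z,  H_1 = Z^2,  H_2 = Z.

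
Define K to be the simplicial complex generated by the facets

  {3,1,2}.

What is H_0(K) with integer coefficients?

K has 3 vertices, 3 edges, 1 triangle.
rank ∂_0 = 0, rank ∂_1 = 2 ⇒ b_0 = 3 − 0 − 2 = 1; all invariant factors of ∂_1 are 1 so no torsion. So H_0 ≅ Z.

H_0 ≅ Z.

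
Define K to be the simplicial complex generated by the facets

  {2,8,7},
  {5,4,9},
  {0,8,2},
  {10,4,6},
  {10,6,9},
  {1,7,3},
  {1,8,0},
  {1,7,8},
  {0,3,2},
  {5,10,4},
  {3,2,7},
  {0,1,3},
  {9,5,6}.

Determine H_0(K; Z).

K has 11 vertices, 22 edges, 13 triangles.
rank ∂_0 = 0, rank ∂_1 = 9 ⇒ b_0 = 11 − 0 − 9 = 2; all invariant factors of ∂_1 are 1 so no torsion. So H_0 ≅ Z^2.

H_0 = Z^2.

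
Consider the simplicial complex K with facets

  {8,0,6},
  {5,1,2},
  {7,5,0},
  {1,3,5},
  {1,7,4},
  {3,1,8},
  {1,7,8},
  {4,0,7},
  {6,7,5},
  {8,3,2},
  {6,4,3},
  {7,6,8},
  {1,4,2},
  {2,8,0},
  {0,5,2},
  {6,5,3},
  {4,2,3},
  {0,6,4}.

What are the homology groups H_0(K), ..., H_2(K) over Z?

H_0 = Z,  H_1 = Z ⊕ Z/2,  H_2 = 0.

We work with the vertex ordering 0 < 1 < 2 < 3 < 4 < 5 < 6 < 7 < 8. The simplices of K, each written with vertices in increasing order, are:

  0-simplices (9): [0], [1], [2], [3], [4], [5], [6], [7], [8]
  1-simplices (27): (27 of them)
  2-simplices (18): [0,2,5], [0,2,8], [0,4,6], [0,4,7], [0,5,7], [0,6,8], [1,2,4], [1,2,5], [1,3,5], [1,3,8], [1,4,7], [1,7,8], [2,3,4], [2,3,8], [3,4,6], [3,5,6], [5,6,7], [6,7,8]

giving chain groups C_0 ≅ Z^9, C_1 ≅ Z^27, C_2 ≅ Z^18.

∂_1: C_1 → C_0 is given by ∂[p,q] = [q] − [p]. For instance
  ∂[1,8] = [8] − [1].
The resulting 9×27 matrix has rank 8, and its Smith normal form has invariant factors (1,1,1,1,1,1,1,1).

∂_2: C_2 → C_1 maps a triangle to the signed sum of its edges. For instance
  ∂[3,5,6] = [5,6] − [3,6] + [3,5],
  ∂[1,3,5] = [3,5] − [1,5] + [1,3].
As a 27×18 matrix over Z this has rank 18, with invariant factors (1,1,1,1,1,1,1,1,1,1,1,1,1,1,1,1,1,2).

Computing H_k = (kernel of ∂_k) / (image of ∂_{k+1}):

  H_0: rank C_0 − rank ∂_1 = 9 − 8 = 1, and the invariant factors of ∂_1 are all 1, so H_0 ≅ Z.
  H_1: rank ker ∂_1 − rank ∂_2 = (27 − 8) − 18 = 1, and ∂_2 has invariant factor 2 > 1, so H_1 ≅ Z ⊕ Z/2.
  H_2: rank ker ∂_2 − rank ∂_3 = (18 − 18) − 0 = 0, and there is no ∂_3, so H_2 ≅ 0.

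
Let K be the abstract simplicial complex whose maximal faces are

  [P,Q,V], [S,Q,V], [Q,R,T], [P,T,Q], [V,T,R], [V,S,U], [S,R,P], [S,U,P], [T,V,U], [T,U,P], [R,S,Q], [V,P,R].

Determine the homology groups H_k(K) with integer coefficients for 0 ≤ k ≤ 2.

H_0 = Z,  H_1 = Z/2,  H_2 = 0.

We work with the vertex ordering P < Q < R < S < T < U < V. The simplices of K, each written with vertices in increasing order, are:

  0-simplices (7): P, Q, R, S, T, U, V
  1-simplices (18): PQ, PR, PS, PT, PU, PV, QR, QS, QT, QV, RS, RT, RV, SU, SV, TU, TV, UV
  2-simplices (12): PQT, PQV, PRS, PRV, PSU, PTU, QRS, QRT, QSV, RTV, SUV, TUV

giving chain groups C_0 ≅ Z^7, C_1 ≅ Z^18, C_2 ≅ Z^12.

The boundary map ∂_1: C_1 → C_0 maps an edge to its endpoints' difference, ∂[p,q] = q − p. For instance
  ∂UV = V − U.
This gives a 7×18 integer matrix of rank 6; reducing to Smith normal form yields diagonal entries (1,1,1,1,1,1).

∂_2: C_2 → C_1 acts by ∂[p,q,r] = [q,r] − [p,r] + [p,q]. For instance
  ∂PQT = QT − PT + PQ,
  ∂QRT = RT − QT + QR.
The resulting 18×12 matrix has rank 12, and its Smith normal form has invariant factors (1,1,1,1,1,1,1,1,1,1,1,2).

Now H_k = ker ∂_k / im ∂_{k+1}, so:

  H_0: rank C_0 − rank ∂_1 = 7 − 6 = 1, and the invariant factors of ∂_1 are all 1, so H_0 ≅ Z.
  H_1: rank ker ∂_1 − rank ∂_2 = (18 − 6) − 12 = 0, and ∂_2 has invariant factor 2 > 1, so H_1 ≅ Z/2.
  H_2: rank ker ∂_2 − rank ∂_3 = (12 − 12) − 0 = 0, and there is no ∂_3, so H_2 ≅ 0.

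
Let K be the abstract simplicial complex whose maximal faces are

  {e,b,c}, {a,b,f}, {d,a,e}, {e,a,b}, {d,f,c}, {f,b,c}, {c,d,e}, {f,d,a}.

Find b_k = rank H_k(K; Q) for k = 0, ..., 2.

Order the vertices as a < b < c < d < e < f. Listing each simplex with vertices in this order, K has dimension 2 with simplices:

  0-simplices (6): a, b, c, d, e, f
  1-simplices (12): ab, ad, ae, af, bc, be, bf, cd, ce, cf, de, df
  2-simplices (8): abe, abf, ade, adf, bce, bcf, cde, cdf

giving chain groups C_0 ≅ Z^6, C_1 ≅ Z^12, C_2 ≅ Z^8.

Boundary ∂_1: C_1 → C_0 maps an edge to its endpoints' difference, ∂[p,q] = q − p. For instance
  ∂bf = f − b.
This gives a 6×12 integer matrix of rank 5; reducing to Smith normal form yields diagonal entries (1,1,1,1,1).

∂_2: C_2 → C_1 acts by ∂[p,q,r] = [q,r] − [p,r] + [p,q]. For instance
  ∂bce = ce − be + bc,
  ∂adf = df − af + ad.
This gives a 12×8 integer matrix of rank 7; reducing to Smith normal form yields diagonal entries (1,1,1,1,1,1,1).

Reading off H_k = ker ∂_k / im ∂_{k+1}:

  H_0: rank C_0 − rank ∂_1 = 6 − 5 = 1, and the invariant factors of ∂_1 are all 1, so H_0 ≅ Z.
  H_1: rank ker ∂_1 − rank ∂_2 = (12 − 5) − 7 = 0, and the invariant factors of ∂_2 are all 1, so H_1 ≅ 0.
  H_2: rank ker ∂_2 − rank ∂_3 = (8 − 7) − 0 = 1, and there is no ∂_3, so H_2 ≅ Z.

Hence the Betti numbers are b_0 = 1, b_1 = 0, b_2 = 1.

b_0 = 1, b_1 = 0, b_2 = 1.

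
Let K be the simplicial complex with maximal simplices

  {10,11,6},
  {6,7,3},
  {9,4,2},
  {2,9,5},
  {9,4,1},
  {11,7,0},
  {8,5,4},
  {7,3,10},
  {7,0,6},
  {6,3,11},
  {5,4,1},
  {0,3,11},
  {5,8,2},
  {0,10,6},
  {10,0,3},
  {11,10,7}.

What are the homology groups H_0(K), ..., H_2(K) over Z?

H_0 ≅ Z^2,  H_1 ≅ Z × Z/2,  H_2 = 0.

Order the vertices as 0 < 1 < 2 < 3 < 4 < 5 < 6 < 7 < 8 < 9 < 10 < 11. Listing each simplex with vertices in this order, K has dimension 2 with simplices:

  0-simplices (12): [0], [1], [2], [3], [4], [5], [6], [7], [8], [9], [10], [11]
  1-simplices (27): (27 of them)
  2-simplices (16): [0,3,10], [0,3,11], [0,6,7], [0,6,10], [0,7,11], [1,4,5], [1,4,9], [2,4,9], [2,5,8], [2,5,9], [3,6,7], [3,6,11], [3,7,10], [4,5,8], [6,10,11], [7,10,11]

giving chain groups C_0 ≅ Z^12, C_1 ≅ Z^27, C_2 ≅ Z^16.

The boundary map ∂_1: C_1 → C_0 maps an edge to its endpoints' difference, ∂[p,q] = q − p.
The resulting 12×27 matrix has rank 10, and its Smith normal form has invariant factors (1,1,1,1,1,1,1,1,1,1).

The boundary map ∂_2: C_2 → C_1 maps a triangle to the signed sum of its edges. For instance
  ∂[0,7,11] = [7,11] − [0,11] + [0,7],
  ∂[0,3,11] = [3,11] − [0,11] + [0,3].
This gives a 27×16 integer matrix of rank 16; reducing to Smith normal form yields diagonal entries (1,1,1,1,1,1,1,1,1,1,1,1,1,1,1,2).

Reading off H_k = ker ∂_k / im ∂_{k+1}:

  H_0: rank C_0 − rank ∂_1 = 12 − 10 = 2, and the invariant factors of ∂_1 are all 1, so H_0 = Z^2.
  H_1: rank ker ∂_1 − rank ∂_2 = (27 − 10) − 16 = 1, and ∂_2 has invariant factor 2 > 1, so H_1 = Z × Z/2.
  H_2: rank ker ∂_2 − rank ∂_3 = (16 − 16) − 0 = 0, and there is no ∂_3, so H_2 = 0.

As a check, the Euler characteristic is 12 − 27 + 16 = 1, which agrees with 2 − 1 + 0 = 1.
(K is a triangulation of the disjoint union of the real projective plane RP^2 and the cylinder S^1 x I.)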